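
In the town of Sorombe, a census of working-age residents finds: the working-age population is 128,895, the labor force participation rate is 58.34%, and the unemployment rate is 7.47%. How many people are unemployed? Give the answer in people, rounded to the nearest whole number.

Labor force = 0.5834 × 128,895 = 75,197.
Unemployed = 0.0747 × 75,197 ≈ 5,617.

About 5,617 are unemployed.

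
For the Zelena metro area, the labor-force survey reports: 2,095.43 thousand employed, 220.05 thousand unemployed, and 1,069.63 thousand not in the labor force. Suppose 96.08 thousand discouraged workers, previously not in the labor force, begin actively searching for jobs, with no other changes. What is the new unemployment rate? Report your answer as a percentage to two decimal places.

Initially, labor force = 2,095.43 + 220.05 = 2,315.48 thousand, so u = 220.05/2,315.48 = 9.50%.
After the change, unemployed and labor force both rise by 96.08 → E = 2,095.43, U = 316.13, labor force = 2,411.56 thousand.
New unemployment rate = 316.13 / 2,411.56 = 13.11%.

New unemployment rate ≈ 13.11%.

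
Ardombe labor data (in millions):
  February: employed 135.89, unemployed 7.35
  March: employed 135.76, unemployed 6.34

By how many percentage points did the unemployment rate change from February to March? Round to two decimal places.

The unemployment rate changed by −0.67 percentage points.

February: labor force = 135.89 + 7.35 = 143.24; u = 7.35/143.24 = 5.13%.
March: labor force = 135.76 + 6.34 = 142.10; u = 6.34/142.10 = 4.46%.
Change = 4.46% − 5.13% = −0.67 pp.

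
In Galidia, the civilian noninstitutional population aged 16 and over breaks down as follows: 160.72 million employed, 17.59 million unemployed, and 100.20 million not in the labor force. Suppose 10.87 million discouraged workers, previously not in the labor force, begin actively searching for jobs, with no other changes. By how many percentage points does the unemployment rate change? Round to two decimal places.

Initially, labor force = 160.72 + 17.59 = 178.31 million, so u = 17.59/178.31 = 9.86%.
After the change, unemployed and labor force both rise by 10.87 → E = 160.72, U = 28.46, labor force = 189.18 million.
New unemployment rate = 28.46 / 189.18 = 15.04%.
Change = 15.04% − 9.86% = +5.18 percentage points.

The unemployment rate changes by +5.18 percentage points.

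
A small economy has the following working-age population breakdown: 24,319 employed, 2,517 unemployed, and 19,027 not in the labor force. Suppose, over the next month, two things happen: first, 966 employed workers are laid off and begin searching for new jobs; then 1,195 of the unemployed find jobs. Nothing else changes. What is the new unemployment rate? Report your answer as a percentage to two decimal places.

Initially, labor force = 24,319 + 2,517 = 26,836, so u = 2,517/26,836 = 9.38%.
After the first change, employed falls and unemployed rises by 966; labor force unchanged → E = 23,353, U = 3,483, labor force = 26,836.
After the second change, unemployed falls and employed rises by 1,195; labor force unchanged → E = 24,548, U = 2,288, labor force = 26,836.
New unemployment rate = 2,288 / 26,836 = 8.53%.

New unemployment rate ≈ 8.53%.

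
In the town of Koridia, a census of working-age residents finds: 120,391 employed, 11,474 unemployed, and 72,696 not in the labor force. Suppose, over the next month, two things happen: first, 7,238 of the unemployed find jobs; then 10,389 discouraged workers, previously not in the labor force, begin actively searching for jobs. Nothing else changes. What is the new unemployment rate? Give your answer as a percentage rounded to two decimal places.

Initially, labor force = 120,391 + 11,474 = 131,865, so u = 11,474/131,865 = 8.70%.
After the first change, unemployed falls and employed rises by 7,238; labor force unchanged → E = 127,629, U = 4,236, labor force = 131,865.
After the second change, unemployed and labor force both rise by 10,389 → E = 127,629, U = 14,625, labor force = 142,254.
New unemployment rate = 14,625 / 142,254 = 10.28%.

New unemployment rate ≈ 10.28%.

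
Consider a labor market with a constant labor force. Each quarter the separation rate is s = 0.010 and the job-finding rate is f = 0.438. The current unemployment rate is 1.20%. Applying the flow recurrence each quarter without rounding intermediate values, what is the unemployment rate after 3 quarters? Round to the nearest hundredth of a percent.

Unemployment rate after three quarters ≈ 2.06%.

With a fixed labor force, u_{t+1} = u_t + s·(1−u_t) − f·u_t = u_t·(1−s−f) + s.
Here 1−s−f = 0.552 and s = 0.010.
u_1 = 0.012000 × 0.552 + 0.010 = 0.016624.
u_2 = 0.016624 × 0.552 + 0.010 = 0.019176.
u_3 = 0.019176 × 0.552 + 0.010 = 0.020585.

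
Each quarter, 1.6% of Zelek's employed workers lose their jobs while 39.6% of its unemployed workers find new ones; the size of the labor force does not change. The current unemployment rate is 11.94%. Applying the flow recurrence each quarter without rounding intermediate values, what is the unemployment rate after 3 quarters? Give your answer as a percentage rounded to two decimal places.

Unemployment rate after three quarters ≈ 5.52%.

With a fixed labor force, u_{t+1} = u_t + s·(1−u_t) − f·u_t = u_t·(1−s−f) + s.
Here 1−s−f = 0.588 and s = 0.016.
u_1 = 0.119400 × 0.588 + 0.016 = 0.086207.
u_2 = 0.086207 × 0.588 + 0.016 = 0.066690.
u_3 = 0.066690 × 0.588 + 0.016 = 0.055214.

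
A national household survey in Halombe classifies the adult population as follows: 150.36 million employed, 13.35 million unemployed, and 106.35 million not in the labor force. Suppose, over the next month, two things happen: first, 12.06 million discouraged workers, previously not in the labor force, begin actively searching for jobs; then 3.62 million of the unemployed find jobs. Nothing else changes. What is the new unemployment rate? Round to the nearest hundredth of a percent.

New unemployment rate ≈ 12.40%.

Initially, labor force = 150.36 + 13.35 = 163.71 million, so u = 13.35/163.71 = 8.15%.
After the first change, unemployed and labor force both rise by 12.06 → E = 150.36, U = 25.41, labor force = 175.77 million.
After the second change, unemployed falls and employed rises by 3.62; labor force unchanged → E = 153.98, U = 21.79, labor force = 175.77 million.
New unemployment rate = 21.79 / 175.77 = 12.40%.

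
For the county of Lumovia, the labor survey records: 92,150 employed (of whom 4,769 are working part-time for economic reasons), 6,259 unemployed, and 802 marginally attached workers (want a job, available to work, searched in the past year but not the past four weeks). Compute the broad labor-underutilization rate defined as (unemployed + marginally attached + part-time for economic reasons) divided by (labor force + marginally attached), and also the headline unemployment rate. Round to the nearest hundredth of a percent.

Broad underutilization rate ≈ 11.92%; headline unemployment rate ≈ 6.36%.

Labor force = 92,150 + 6,259 = 98,409.
Numerator = 6,259 + 802 + 4,769 = 11,830.
Denominator = 98,409 + 802 = 99,211.
Broad rate = 11,830 / 99,211 = 11.92%.
Headline unemployment rate = 6,259 / 98,409 = 6.36%.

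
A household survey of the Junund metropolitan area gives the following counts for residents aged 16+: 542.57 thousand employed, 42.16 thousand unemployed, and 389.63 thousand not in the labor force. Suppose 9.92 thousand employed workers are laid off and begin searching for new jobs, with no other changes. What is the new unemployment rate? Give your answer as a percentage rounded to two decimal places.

Initially, labor force = 542.57 + 42.16 = 584.73 thousand, so u = 42.16/584.73 = 7.21%.
After the change, employed falls and unemployed rises by 9.92; labor force unchanged → E = 532.65, U = 52.08, labor force = 584.73 thousand.
New unemployment rate = 52.08 / 584.73 = 8.91%.

New unemployment rate ≈ 8.91%.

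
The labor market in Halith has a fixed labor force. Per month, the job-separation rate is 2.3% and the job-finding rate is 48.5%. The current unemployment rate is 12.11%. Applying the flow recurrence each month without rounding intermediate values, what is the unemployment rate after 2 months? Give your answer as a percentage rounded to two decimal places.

With a fixed labor force, u_{t+1} = u_t + s·(1−u_t) − f·u_t = u_t·(1−s−f) + s.
Here 1−s−f = 0.492 and s = 0.023.
u_1 = 0.121100 × 0.492 + 0.023 = 0.082581.
u_2 = 0.082581 × 0.492 + 0.023 = 0.063630.

Unemployment rate after two months ≈ 6.36%.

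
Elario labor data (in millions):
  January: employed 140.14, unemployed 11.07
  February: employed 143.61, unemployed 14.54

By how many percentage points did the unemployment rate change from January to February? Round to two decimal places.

January: labor force = 140.14 + 11.07 = 151.21; u = 11.07/151.21 = 7.32%.
February: labor force = 143.61 + 14.54 = 158.15; u = 14.54/158.15 = 9.19%.
Change = 9.19% − 7.32% = +1.87 pp.

The unemployment rate changed by +1.87 percentage points.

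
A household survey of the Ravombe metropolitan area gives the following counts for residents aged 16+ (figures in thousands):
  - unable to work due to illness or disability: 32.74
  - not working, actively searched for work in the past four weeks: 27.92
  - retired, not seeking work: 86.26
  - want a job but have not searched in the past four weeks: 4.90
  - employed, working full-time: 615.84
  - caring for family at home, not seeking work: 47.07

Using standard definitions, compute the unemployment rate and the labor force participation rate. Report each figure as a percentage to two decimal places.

Unemployment rate ≈ 4.34%; labor force participation rate ≈ 79.02%.

Employed = 615.84 thousand.
Unemployed = 27.92 thousand.
Labor force = 615.84 + 27.92 = 643.76 thousand.
Not in labor force = 32.74 + 86.26 + 4.90 + 47.07 = 170.97 thousand (those not working and not actively searching are outside the labor force — including those who want a job but have given up searching).
Civilian working-age population = 643.76 + 170.97 = 814.73 thousand.
Unemployment rate = 27.92 / 643.76 = 4.34%.
Labor force participation rate = 643.76 / 814.73 = 79.02%.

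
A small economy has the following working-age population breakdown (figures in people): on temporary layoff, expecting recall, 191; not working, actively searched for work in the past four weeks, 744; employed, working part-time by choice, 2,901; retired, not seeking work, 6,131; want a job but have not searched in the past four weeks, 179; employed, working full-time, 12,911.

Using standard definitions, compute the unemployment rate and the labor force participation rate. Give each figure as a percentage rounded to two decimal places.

Unemployment rate ≈ 5.58%; labor force participation rate ≈ 72.63%.

Employed = 2,901 + 12,911 = 15,812.
Unemployed = 191 + 744 = 935 (jobless and actively searching, or on temporary layoff).
Labor force = 15,812 + 935 = 16,747.
Not in labor force = 6,131 + 179 = 6,310 (those not working and not actively searching are outside the labor force — including those who want a job but have given up searching).
Civilian working-age population = 16,747 + 6,310 = 23,057.
Unemployment rate = 935 / 16,747 = 5.58%.
Labor force participation rate = 16,747 / 23,057 = 72.63%.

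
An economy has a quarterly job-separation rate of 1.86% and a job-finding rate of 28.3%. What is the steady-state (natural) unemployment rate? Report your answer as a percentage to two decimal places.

At steady state the flows balance: s·E = f·U, so U/(E+U) = s/(s+f).
u* = 1.86 / (1.86 + 28.3) = 1.86 / 30.16 = 6.17%.

Steady-state unemployment rate ≈ 6.17%.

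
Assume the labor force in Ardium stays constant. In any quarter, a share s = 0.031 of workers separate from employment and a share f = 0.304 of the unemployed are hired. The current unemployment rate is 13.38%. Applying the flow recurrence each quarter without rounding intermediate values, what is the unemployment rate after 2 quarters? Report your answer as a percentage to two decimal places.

With a fixed labor force, u_{t+1} = u_t + s·(1−u_t) − f·u_t = u_t·(1−s−f) + s.
Here 1−s−f = 0.665 and s = 0.031.
u_1 = 0.133800 × 0.665 + 0.031 = 0.119977.
u_2 = 0.119977 × 0.665 + 0.031 = 0.110785.

Unemployment rate after two quarters ≈ 11.08%.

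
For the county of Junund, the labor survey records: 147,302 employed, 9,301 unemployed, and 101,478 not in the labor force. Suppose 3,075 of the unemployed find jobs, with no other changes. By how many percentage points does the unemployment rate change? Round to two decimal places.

The unemployment rate changes by −1.96 percentage points.

Initially, labor force = 147,302 + 9,301 = 156,603, so u = 9,301/156,603 = 5.94%.
After the change, unemployed falls and employed rises by 3,075; labor force unchanged → E = 150,377, U = 6,226, labor force = 156,603.
New unemployment rate = 6,226 / 156,603 = 3.98%.
Change = 3.98% − 5.94% = −1.96 percentage points.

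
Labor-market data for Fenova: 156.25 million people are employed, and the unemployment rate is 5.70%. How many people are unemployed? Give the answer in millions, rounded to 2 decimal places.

About 9.44 million are unemployed.

Let U be the number unemployed. The labor force is E + U, and U/(E+U) = 0.0570.
So U = 0.0570 × 156.25 / (1 − 0.0570) = 8.9062 / 0.9430 ≈ 9.44 million.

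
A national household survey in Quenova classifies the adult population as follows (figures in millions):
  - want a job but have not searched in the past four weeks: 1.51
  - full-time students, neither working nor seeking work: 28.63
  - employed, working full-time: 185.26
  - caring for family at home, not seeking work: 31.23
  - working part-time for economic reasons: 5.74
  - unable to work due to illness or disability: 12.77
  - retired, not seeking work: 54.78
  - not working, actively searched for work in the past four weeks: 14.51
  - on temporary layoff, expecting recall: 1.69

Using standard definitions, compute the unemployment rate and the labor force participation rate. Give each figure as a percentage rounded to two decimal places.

Employed = 185.26 + 5.74 = 191.00 million (anyone who worked, including part-time for economic reasons, counts as employed).
Unemployed = 14.51 + 1.69 = 16.20 million (jobless and actively searching, or on temporary layoff).
Labor force = 191.00 + 16.20 = 207.20 million.
Not in labor force = 1.51 + 28.63 + 31.23 + 12.77 + 54.78 = 128.92 million (those not working and not actively searching are outside the labor force — including those who want a job but have given up searching).
Civilian working-age population = 207.20 + 128.92 = 336.12 million.
Unemployment rate = 16.20 / 207.20 = 7.82%.
Labor force participation rate = 207.20 / 336.12 = 61.64%.

Unemployment rate ≈ 7.82%; labor force participation rate ≈ 61.64%.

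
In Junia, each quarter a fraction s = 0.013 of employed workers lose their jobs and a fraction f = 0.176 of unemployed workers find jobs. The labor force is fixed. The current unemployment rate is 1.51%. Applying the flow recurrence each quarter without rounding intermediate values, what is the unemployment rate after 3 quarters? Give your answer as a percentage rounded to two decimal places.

Unemployment rate after three quarters ≈ 4.01%.

With a fixed labor force, u_{t+1} = u_t + s·(1−u_t) − f·u_t = u_t·(1−s−f) + s.
Here 1−s−f = 0.811 and s = 0.013.
u_1 = 0.015100 × 0.811 + 0.013 = 0.025246.
u_2 = 0.025246 × 0.811 + 0.013 = 0.033475.
u_3 = 0.033475 × 0.811 + 0.013 = 0.040148.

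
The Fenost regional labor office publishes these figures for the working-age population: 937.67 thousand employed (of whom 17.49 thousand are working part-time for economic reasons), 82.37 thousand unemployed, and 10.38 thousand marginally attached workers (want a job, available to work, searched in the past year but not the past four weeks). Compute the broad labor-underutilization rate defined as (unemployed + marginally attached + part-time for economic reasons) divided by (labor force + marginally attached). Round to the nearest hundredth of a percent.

Labor force = 937.67 + 82.37 = 1,020.04 thousand.
Numerator = 82.37 + 10.38 + 17.49 = 110.24 thousand.
Denominator = 1,020.04 + 10.38 = 1,030.42 thousand.
Broad rate = 110.24 / 1,030.42 = 10.70%.

Broad underutilization rate ≈ 10.70%.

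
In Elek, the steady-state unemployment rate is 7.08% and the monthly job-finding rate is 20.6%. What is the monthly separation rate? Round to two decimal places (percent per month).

Separation rate ≈ 1.57% per month.

From u* = s/(s+f): s = u·f/(1−u).
s = 0.0708 × 20.6 / (1 − 0.0708) = 1.4585 / 0.9292 ≈ 1.57% per month.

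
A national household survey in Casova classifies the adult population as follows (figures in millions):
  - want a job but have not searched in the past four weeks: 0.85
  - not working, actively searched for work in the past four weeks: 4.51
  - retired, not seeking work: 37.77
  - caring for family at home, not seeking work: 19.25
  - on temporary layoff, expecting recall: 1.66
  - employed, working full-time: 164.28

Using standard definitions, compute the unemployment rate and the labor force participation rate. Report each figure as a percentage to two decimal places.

Employed = 164.28 million.
Unemployed = 4.51 + 1.66 = 6.17 million (jobless and actively searching, or on temporary layoff).
Labor force = 164.28 + 6.17 = 170.45 million.
Not in labor force = 0.85 + 37.77 + 19.25 = 57.87 million (those not working and not actively searching are outside the labor force — including those who want a job but have given up searching).
Civilian working-age population = 170.45 + 57.87 = 228.32 million.
Unemployment rate = 6.17 / 170.45 = 3.62%.
Labor force participation rate = 170.45 / 228.32 = 74.65%.

Unemployment rate ≈ 3.62%; labor force participation rate ≈ 74.65%.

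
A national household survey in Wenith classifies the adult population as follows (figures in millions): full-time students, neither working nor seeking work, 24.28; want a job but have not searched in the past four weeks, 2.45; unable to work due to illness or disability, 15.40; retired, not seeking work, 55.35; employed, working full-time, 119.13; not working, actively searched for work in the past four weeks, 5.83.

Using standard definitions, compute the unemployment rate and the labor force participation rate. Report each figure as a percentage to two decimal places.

Employed = 119.13 million.
Unemployed = 5.83 million.
Labor force = 119.13 + 5.83 = 124.96 million.
Not in labor force = 24.28 + 2.45 + 15.40 + 55.35 = 97.48 million (those not working and not actively searching are outside the labor force — including those who want a job but have given up searching).
Civilian working-age population = 124.96 + 97.48 = 222.44 million.
Unemployment rate = 5.83 / 124.96 = 4.67%.
Labor force participation rate = 124.96 / 222.44 = 56.18%.

Unemployment rate ≈ 4.67%; labor force participation rate ≈ 56.18%.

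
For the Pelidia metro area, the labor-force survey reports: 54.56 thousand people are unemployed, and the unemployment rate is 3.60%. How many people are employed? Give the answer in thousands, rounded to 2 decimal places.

About 1,461.00 thousand are employed.

Labor force = U / u = 54.56 / 0.0360 ≈ 1,515.56 thousand.
Employed = labor force − unemployed = 1,515.56 − 54.56 = 1,461.00 thousand.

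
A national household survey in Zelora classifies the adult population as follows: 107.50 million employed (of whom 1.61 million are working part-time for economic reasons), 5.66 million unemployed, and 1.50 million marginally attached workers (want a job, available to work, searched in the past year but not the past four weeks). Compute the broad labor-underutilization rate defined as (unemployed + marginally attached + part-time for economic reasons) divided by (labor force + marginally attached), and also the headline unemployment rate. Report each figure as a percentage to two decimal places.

Broad underutilization rate ≈ 7.65%; headline unemployment rate ≈ 5.00%.

Labor force = 107.50 + 5.66 = 113.16 million.
Numerator = 5.66 + 1.50 + 1.61 = 8.77 million.
Denominator = 113.16 + 1.50 = 114.66 million.
Broad rate = 8.77 / 114.66 = 7.65%.
Headline unemployment rate = 5.66 / 113.16 = 5.00%.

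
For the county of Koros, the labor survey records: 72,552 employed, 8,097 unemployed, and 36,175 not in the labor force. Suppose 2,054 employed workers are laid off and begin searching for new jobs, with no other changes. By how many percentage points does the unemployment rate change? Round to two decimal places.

The unemployment rate changes by +2.55 percentage points.

Initially, labor force = 72,552 + 8,097 = 80,649, so u = 8,097/80,649 = 10.04%.
After the change, employed falls and unemployed rises by 2,054; labor force unchanged → E = 70,498, U = 10,151, labor force = 80,649.
New unemployment rate = 10,151 / 80,649 = 12.59%.
Change = 12.59% − 10.04% = +2.55 percentage points.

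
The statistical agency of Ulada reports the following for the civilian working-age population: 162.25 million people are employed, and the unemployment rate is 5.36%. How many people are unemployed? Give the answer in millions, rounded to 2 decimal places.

Let U be the number unemployed. The labor force is E + U, and U/(E+U) = 0.0536.
So U = 0.0536 × 162.25 / (1 − 0.0536) = 8.6966 / 0.9464 ≈ 9.19 million.

About 9.19 million are unemployed.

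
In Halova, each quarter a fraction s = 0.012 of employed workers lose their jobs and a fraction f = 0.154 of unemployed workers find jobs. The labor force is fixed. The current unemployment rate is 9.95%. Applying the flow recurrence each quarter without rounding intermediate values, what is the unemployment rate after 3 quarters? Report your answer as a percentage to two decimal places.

With a fixed labor force, u_{t+1} = u_t + s·(1−u_t) − f·u_t = u_t·(1−s−f) + s.
Here 1−s−f = 0.834 and s = 0.012.
u_1 = 0.099500 × 0.834 + 0.012 = 0.094983.
u_2 = 0.094983 × 0.834 + 0.012 = 0.091216.
u_3 = 0.091216 × 0.834 + 0.012 = 0.088074.

Unemployment rate after three quarters ≈ 8.81%.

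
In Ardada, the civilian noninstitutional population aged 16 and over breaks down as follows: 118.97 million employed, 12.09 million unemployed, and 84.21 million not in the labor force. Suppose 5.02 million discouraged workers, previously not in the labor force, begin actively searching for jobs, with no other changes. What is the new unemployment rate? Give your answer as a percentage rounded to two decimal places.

Initially, labor force = 118.97 + 12.09 = 131.06 million, so u = 12.09/131.06 = 9.22%.
After the change, unemployed and labor force both rise by 5.02 → E = 118.97, U = 17.11, labor force = 136.08 million.
New unemployment rate = 17.11 / 136.08 = 12.57%.

New unemployment rate ≈ 12.57%.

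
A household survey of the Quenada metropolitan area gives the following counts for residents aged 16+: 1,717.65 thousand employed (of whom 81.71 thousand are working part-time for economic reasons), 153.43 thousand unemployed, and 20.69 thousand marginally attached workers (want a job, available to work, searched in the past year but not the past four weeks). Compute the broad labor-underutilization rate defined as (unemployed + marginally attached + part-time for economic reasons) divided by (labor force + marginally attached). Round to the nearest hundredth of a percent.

Labor force = 1,717.65 + 153.43 = 1,871.08 thousand.
Numerator = 153.43 + 20.69 + 81.71 = 255.83 thousand.
Denominator = 1,871.08 + 20.69 = 1,891.77 thousand.
Broad rate = 255.83 / 1,891.77 = 13.52%.

Broad underutilization rate ≈ 13.52%.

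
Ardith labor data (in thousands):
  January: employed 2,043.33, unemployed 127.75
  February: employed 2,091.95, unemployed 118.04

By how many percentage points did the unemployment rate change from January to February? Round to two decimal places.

The unemployment rate changed by −0.54 percentage points.

January: labor force = 2,043.33 + 127.75 = 2,171.08; u = 127.75/2,171.08 = 5.88%.
February: labor force = 2,091.95 + 118.04 = 2,209.99; u = 118.04/2,209.99 = 5.34%.
Change = 5.34% − 5.88% = −0.54 pp.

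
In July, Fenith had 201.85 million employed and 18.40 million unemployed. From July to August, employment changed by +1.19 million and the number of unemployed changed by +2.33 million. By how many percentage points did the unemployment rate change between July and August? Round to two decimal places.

The unemployment rate changed by +0.91 percentage points.

July: labor force = 201.85 + 18.40 = 220.25; u = 18.40/220.25 = 8.35%.
August: labor force = 203.04 + 20.73 = 223.77; u = 20.73/223.77 = 9.26%.
Change = 9.26% − 8.35% = +0.91 pp.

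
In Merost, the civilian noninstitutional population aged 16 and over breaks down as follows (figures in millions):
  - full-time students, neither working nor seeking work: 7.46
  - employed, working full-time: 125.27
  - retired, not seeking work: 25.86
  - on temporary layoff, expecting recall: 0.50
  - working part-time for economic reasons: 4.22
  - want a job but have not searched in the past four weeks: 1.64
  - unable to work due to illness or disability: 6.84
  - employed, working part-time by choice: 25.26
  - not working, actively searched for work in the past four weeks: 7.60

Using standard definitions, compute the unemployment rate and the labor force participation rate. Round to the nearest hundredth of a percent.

Unemployment rate ≈ 4.97%; labor force participation rate ≈ 79.57%.

Employed = 125.27 + 4.22 + 25.26 = 154.75 million (anyone who worked, including part-time for economic reasons, counts as employed).
Unemployed = 0.50 + 7.60 = 8.10 million (jobless and actively searching, or on temporary layoff).
Labor force = 154.75 + 8.10 = 162.85 million.
Not in labor force = 7.46 + 25.86 + 1.64 + 6.84 = 41.80 million (those not working and not actively searching are outside the labor force — including those who want a job but have given up searching).
Civilian working-age population = 162.85 + 41.80 = 204.65 million.
Unemployment rate = 8.10 / 162.85 = 4.97%.
Labor force participation rate = 162.85 / 204.65 = 79.57%.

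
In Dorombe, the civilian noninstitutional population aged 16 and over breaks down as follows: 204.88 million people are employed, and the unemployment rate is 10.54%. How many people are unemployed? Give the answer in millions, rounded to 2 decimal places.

Let U be the number unemployed. The labor force is E + U, and U/(E+U) = 0.1054.
So U = 0.1054 × 204.88 / (1 − 0.1054) = 21.5944 / 0.8946 ≈ 24.14 million.

About 24.14 million are unemployed.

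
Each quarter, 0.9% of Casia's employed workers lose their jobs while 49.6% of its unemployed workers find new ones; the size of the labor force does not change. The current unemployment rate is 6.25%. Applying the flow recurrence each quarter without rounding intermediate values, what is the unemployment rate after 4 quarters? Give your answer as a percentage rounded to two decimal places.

With a fixed labor force, u_{t+1} = u_t + s·(1−u_t) − f·u_t = u_t·(1−s−f) + s.
Here 1−s−f = 0.495 and s = 0.009.
u_1 = 0.062500 × 0.495 + 0.009 = 0.039938.
u_2 = 0.039938 × 0.495 + 0.009 = 0.028769.
u_3 = 0.028769 × 0.495 + 0.009 = 0.023241.
u_4 = 0.023241 × 0.495 + 0.009 = 0.020504.

Unemployment rate after four quarters ≈ 2.05%.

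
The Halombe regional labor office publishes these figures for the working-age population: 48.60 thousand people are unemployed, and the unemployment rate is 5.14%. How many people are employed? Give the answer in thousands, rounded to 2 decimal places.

Labor force = U / u = 48.60 / 0.0514 ≈ 945.53 thousand.
Employed = labor force − unemployed = 945.53 − 48.60 = 896.93 thousand.

About 896.93 thousand are employed.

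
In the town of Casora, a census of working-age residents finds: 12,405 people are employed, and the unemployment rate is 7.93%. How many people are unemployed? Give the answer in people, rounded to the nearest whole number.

About 1,068 are unemployed.

Let U be the number unemployed. The labor force is E + U, and U/(E+U) = 0.0793.
So U = 0.0793 × 12,405 / (1 − 0.0793) = 983.72 / 0.9207 ≈ 1,068.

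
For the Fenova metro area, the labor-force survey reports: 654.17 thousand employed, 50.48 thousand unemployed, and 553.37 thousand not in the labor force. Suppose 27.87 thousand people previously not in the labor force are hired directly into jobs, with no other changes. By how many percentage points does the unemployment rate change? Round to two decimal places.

The unemployment rate changes by −0.27 percentage points.

Initially, labor force = 654.17 + 50.48 = 704.65 thousand, so u = 50.48/704.65 = 7.16%.
After the change, employed and labor force both rise by 27.87; unemployed unchanged → E = 682.04, U = 50.48, labor force = 732.52 thousand.
New unemployment rate = 50.48 / 732.52 = 6.89%.
Change = 6.89% − 7.16% = −0.27 percentage points.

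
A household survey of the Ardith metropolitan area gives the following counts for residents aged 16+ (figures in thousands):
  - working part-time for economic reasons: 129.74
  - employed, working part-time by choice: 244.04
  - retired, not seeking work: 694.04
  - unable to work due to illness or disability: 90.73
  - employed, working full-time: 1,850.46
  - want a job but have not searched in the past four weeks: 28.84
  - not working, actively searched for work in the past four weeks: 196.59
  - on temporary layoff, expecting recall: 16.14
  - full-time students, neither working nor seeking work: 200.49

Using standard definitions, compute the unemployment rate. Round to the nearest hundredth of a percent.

Unemployment rate ≈ 8.73%.

Employed = 129.74 + 244.04 + 1,850.46 = 2,224.24 thousand (anyone who worked, including part-time for economic reasons, counts as employed).
Unemployed = 196.59 + 16.14 = 212.73 thousand (jobless and actively searching, or on temporary layoff).
Labor force = 2,224.24 + 212.73 = 2,436.97 thousand.
Unemployment rate = 212.73 / 2,436.97 = 8.73%.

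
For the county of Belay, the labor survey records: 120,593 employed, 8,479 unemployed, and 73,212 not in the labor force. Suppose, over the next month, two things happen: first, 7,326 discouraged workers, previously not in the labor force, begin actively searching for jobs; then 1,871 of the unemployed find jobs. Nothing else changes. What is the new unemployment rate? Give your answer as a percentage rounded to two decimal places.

Initially, labor force = 120,593 + 8,479 = 129,072, so u = 8,479/129,072 = 6.57%.
After the first change, unemployed and labor force both rise by 7,326 → E = 120,593, U = 15,805, labor force = 136,398.
After the second change, unemployed falls and employed rises by 1,871; labor force unchanged → E = 122,464, U = 13,934, labor force = 136,398.
New unemployment rate = 13,934 / 136,398 = 10.22%.

New unemployment rate ≈ 10.22%.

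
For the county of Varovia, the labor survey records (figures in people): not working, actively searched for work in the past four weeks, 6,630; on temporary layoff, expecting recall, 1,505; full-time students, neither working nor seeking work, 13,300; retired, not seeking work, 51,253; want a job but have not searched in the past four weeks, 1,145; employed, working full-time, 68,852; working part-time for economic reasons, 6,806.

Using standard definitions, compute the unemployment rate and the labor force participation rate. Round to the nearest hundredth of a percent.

Employed = 68,852 + 6,806 = 75,658 (anyone who worked, including part-time for economic reasons, counts as employed).
Unemployed = 6,630 + 1,505 = 8,135 (jobless and actively searching, or on temporary layoff).
Labor force = 75,658 + 8,135 = 83,793.
Not in labor force = 13,300 + 51,253 + 1,145 = 65,698 (those not working and not actively searching are outside the labor force — including those who want a job but have given up searching).
Civilian working-age population = 83,793 + 65,698 = 149,491.
Unemployment rate = 8,135 / 83,793 = 9.71%.
Labor force participation rate = 83,793 / 149,491 = 56.05%.

Unemployment rate ≈ 9.71%; labor force participation rate ≈ 56.05%.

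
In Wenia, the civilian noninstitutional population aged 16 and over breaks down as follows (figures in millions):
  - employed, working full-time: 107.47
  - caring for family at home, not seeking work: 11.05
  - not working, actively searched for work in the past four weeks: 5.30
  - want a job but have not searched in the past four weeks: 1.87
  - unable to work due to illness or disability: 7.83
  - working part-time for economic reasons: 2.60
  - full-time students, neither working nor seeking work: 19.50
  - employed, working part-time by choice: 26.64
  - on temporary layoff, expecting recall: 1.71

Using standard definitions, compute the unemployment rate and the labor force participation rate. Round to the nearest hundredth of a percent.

Unemployment rate ≈ 4.88%; labor force participation rate ≈ 78.12%.

Employed = 107.47 + 2.60 + 26.64 = 136.71 million (anyone who worked, including part-time for economic reasons, counts as employed).
Unemployed = 5.30 + 1.71 = 7.01 million (jobless and actively searching, or on temporary layoff).
Labor force = 136.71 + 7.01 = 143.72 million.
Not in labor force = 11.05 + 1.87 + 7.83 + 19.50 = 40.25 million (those not working and not actively searching are outside the labor force — including those who want a job but have given up searching).
Civilian working-age population = 143.72 + 40.25 = 183.97 million.
Unemployment rate = 7.01 / 143.72 = 4.88%.
Labor force participation rate = 143.72 / 183.97 = 78.12%.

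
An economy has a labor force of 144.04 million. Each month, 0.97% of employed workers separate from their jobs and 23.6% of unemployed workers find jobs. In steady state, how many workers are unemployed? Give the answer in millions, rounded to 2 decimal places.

Steady-state unemployment rate u* = s/(s+f) = 0.97/(0.97+23.6) = 0.039479.
Unemployed = u* × labor force = 0.039479 × 144.04 ≈ 5.69 million.

About 5.69 million are unemployed in steady state.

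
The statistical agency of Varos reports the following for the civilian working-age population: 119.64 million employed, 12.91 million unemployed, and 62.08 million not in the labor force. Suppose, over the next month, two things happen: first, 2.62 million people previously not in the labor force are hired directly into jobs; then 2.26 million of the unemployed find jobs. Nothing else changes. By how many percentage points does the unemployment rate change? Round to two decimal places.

Initially, labor force = 119.64 + 12.91 = 132.55 million, so u = 12.91/132.55 = 9.74%.
After the first change, employed and labor force both rise by 2.62; unemployed unchanged → E = 122.26, U = 12.91, labor force = 135.17 million.
After the second change, unemployed falls and employed rises by 2.26; labor force unchanged → E = 124.52, U = 10.65, labor force = 135.17 million.
New unemployment rate = 10.65 / 135.17 = 7.88%.
Change = 7.88% − 9.74% = −1.86 percentage points.

The unemployment rate changes by −1.86 percentage points.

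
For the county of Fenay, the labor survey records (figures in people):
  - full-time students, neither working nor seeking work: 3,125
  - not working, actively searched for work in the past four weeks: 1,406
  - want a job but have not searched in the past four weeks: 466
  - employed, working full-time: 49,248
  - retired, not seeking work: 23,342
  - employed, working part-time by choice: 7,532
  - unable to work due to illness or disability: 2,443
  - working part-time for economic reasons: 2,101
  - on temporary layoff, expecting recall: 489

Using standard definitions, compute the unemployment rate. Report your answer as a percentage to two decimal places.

Employed = 49,248 + 7,532 + 2,101 = 58,881 (anyone who worked, including part-time for economic reasons, counts as employed).
Unemployed = 1,406 + 489 = 1,895 (jobless and actively searching, or on temporary layoff).
Labor force = 58,881 + 1,895 = 60,776.
Unemployment rate = 1,895 / 60,776 = 3.12%.

Unemployment rate ≈ 3.12%.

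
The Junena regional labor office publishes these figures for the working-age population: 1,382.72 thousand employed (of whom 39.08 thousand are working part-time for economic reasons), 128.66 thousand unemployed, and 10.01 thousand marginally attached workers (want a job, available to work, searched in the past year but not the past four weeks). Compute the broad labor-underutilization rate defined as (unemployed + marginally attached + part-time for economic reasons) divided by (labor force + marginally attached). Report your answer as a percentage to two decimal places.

Broad underutilization rate ≈ 11.68%.

Labor force = 1,382.72 + 128.66 = 1,511.38 thousand.
Numerator = 128.66 + 10.01 + 39.08 = 177.75 thousand.
Denominator = 1,511.38 + 10.01 = 1,521.39 thousand.
Broad rate = 177.75 / 1,521.39 = 11.68%.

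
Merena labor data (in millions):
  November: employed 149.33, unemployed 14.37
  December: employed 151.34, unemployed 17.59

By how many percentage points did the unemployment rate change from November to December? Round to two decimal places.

The unemployment rate changed by +1.63 percentage points.

November: labor force = 149.33 + 14.37 = 163.70; u = 14.37/163.70 = 8.78%.
December: labor force = 151.34 + 17.59 = 168.93; u = 17.59/168.93 = 10.41%.
Change = 10.41% − 8.78% = +1.63 pp.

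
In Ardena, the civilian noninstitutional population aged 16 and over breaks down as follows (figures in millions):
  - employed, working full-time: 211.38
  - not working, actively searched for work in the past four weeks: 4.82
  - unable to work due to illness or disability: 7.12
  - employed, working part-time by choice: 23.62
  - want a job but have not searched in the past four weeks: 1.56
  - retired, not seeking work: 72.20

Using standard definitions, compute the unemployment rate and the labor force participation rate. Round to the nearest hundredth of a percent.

Employed = 211.38 + 23.62 = 235.00 million.
Unemployed = 4.82 million.
Labor force = 235.00 + 4.82 = 239.82 million.
Not in labor force = 7.12 + 1.56 + 72.20 = 80.88 million (those not working and not actively searching are outside the labor force — including those who want a job but have given up searching).
Civilian working-age population = 239.82 + 80.88 = 320.70 million.
Unemployment rate = 4.82 / 239.82 = 2.01%.
Labor force participation rate = 239.82 / 320.70 = 74.78%.

Unemployment rate ≈ 2.01%; labor force participation rate ≈ 74.78%.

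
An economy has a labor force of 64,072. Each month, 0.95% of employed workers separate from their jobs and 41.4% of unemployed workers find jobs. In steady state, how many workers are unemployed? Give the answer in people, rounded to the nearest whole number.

About 1,437 are unemployed in steady state.

Steady-state unemployment rate u* = s/(s+f) = 0.95/(0.95+41.4) = 0.022432.
Unemployed = u* × labor force = 0.022432 × 64,072 ≈ 1,437.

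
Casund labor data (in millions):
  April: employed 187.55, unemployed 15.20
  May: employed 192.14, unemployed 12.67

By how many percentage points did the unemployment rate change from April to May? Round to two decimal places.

The unemployment rate changed by −1.31 percentage points.

April: labor force = 187.55 + 15.20 = 202.75; u = 15.20/202.75 = 7.50%.
May: labor force = 192.14 + 12.67 = 204.81; u = 12.67/204.81 = 6.19%.
Change = 6.19% − 7.50% = −1.31 pp.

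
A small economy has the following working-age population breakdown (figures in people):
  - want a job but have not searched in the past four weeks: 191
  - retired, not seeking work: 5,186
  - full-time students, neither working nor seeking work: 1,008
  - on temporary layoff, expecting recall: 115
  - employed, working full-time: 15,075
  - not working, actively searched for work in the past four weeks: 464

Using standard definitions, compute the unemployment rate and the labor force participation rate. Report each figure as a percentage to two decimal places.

Unemployment rate ≈ 3.70%; labor force participation rate ≈ 71.03%.

Employed = 15,075.
Unemployed = 115 + 464 = 579 (jobless and actively searching, or on temporary layoff).
Labor force = 15,075 + 579 = 15,654.
Not in labor force = 191 + 5,186 + 1,008 = 6,385 (those not working and not actively searching are outside the labor force — including those who want a job but have given up searching).
Civilian working-age population = 15,654 + 6,385 = 22,039.
Unemployment rate = 579 / 15,654 = 3.70%.
Labor force participation rate = 15,654 / 22,039 = 71.03%.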